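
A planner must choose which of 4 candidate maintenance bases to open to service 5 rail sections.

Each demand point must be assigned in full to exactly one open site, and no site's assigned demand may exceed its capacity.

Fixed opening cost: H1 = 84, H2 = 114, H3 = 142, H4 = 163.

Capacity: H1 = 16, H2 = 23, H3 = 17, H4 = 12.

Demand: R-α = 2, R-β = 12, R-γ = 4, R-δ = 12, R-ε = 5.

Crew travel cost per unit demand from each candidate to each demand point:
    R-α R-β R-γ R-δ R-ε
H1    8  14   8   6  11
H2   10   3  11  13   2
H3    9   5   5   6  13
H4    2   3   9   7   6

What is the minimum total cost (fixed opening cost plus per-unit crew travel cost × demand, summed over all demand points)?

Open {H1, H2}; cheapest assignment that respects the capacities:
  H1 (cap 16, load 16): R-γ, R-δ — cost 4×8 + 12×6 = 104
  H2 (cap 23, load 19): R-α, R-β, R-ε — cost 2×10 + 12×3 + 5×2 = 66
  Shipping 170, fixed 198 → total 368.
  Any other capacity-feasible assignment to {H1, H2} ships for at least 170.
Compare {H2, H3}: its best feasible assignment gives total 414.
Compare {H2, H4}: its best feasible assignment gives total 471.
Every other set of open sites that can feasibly serve all demand totals ≥ 414 even under its best assignment. Minimum: 368.

368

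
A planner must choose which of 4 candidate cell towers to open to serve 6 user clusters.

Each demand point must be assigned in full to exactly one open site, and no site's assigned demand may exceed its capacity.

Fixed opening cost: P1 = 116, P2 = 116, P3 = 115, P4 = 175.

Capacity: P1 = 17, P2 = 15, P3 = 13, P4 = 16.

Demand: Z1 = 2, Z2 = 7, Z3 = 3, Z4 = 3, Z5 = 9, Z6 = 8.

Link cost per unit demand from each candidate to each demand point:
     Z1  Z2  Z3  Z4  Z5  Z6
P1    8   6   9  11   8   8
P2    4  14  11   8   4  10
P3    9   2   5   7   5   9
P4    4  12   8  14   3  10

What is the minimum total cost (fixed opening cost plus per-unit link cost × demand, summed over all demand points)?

Open {P1, P2}; cheapest assignment that respects the capacities:
  P1 (cap 17, load 17): Z1, Z2, Z6 — cost 2×8 + 7×6 + 8×8 = 122
  P2 (cap 15, load 15): Z3, Z4, Z5 — cost 3×11 + 3×8 + 9×4 = 93
  Shipping 215, fixed 232 → total 447.
  Any other capacity-feasible assignment to {P1, P2} ships for at least 215.
Compare {P1, P2, P3}: its best feasible assignment gives total 505.
Compare {P1, P4}: its best feasible assignment gives total 506.
Every other set of open sites that can feasibly serve all demand totals ≥ 505 even under its best assignment. Minimum: 447.

447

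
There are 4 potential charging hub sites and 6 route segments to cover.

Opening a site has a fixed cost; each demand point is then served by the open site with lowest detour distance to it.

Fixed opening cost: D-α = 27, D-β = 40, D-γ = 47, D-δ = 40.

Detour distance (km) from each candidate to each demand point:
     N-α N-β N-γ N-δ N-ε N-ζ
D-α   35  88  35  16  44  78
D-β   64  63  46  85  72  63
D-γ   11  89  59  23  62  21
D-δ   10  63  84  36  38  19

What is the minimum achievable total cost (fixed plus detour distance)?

Open {D-α, D-δ}: assign each demand point to its cheapest open site.
  N-α→D-δ 10, N-β→D-δ 63, N-γ→D-α 35, N-δ→D-α 16, N-ε→D-δ 38, N-ζ→D-δ 19
  detour distance 181, fixed 67 → total 248.
Compare {D-α, D-β, D-δ}: detour distance 181 + fixed 107 = 288.
Compare {D-α, D-γ}: detour distance 215 + fixed 74 = 289.
Compare {D-δ}: detour distance 250 + fixed 40 = 290.
All other subsets cost ≥ 288. Minimum total cost: 248.

248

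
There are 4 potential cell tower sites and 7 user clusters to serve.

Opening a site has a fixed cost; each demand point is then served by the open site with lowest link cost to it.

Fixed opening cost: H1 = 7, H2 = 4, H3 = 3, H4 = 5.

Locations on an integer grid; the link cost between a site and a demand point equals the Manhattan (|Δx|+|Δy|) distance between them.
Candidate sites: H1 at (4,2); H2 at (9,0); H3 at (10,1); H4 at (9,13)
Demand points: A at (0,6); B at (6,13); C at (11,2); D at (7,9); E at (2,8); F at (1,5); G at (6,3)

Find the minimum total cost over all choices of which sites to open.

51

Open {H1, H3, H4}: assign each demand point to its cheapest open site.
  A→H1 8, B→H4 3, C→H3 2, D→H4 6, E→H1 8, F→H1 6, G→H1 3
  link cost 36, fixed 15 → total 51.
Compare {H1, H4}: link cost 41 + fixed 12 = 53.
Compare {H1, H2, H4}: link cost 38 + fixed 16 = 54.
Compare {H1, H2, H3, H4}: link cost 36 + fixed 19 = 55.
All other subsets cost ≥ 53. Minimum total cost: 51.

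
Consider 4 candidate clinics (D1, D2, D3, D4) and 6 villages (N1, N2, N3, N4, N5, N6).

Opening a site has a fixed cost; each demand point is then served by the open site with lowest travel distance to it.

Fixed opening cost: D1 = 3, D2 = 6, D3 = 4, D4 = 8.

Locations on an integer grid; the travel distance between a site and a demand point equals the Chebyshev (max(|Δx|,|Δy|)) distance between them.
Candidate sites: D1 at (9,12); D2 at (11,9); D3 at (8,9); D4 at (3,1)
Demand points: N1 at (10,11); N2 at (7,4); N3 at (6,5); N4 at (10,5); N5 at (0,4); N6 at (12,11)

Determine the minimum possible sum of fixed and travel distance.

Open {D3}: assign each demand point to its cheapest open site.
  N1→D3 2, N2→D3 5, N3→D3 4, N4→D3 4, N5→D3 8, N6→D3 4
  travel distance 27, fixed 4 → total 31.
Compare {D1, D3}: travel distance 25 + fixed 7 = 32.
Compare {D1, D4}: travel distance 22 + fixed 11 = 33.
Compare {D2, D4}: travel distance 19 + fixed 14 = 33.
All other subsets cost ≥ 32. Minimum total cost: 31.

31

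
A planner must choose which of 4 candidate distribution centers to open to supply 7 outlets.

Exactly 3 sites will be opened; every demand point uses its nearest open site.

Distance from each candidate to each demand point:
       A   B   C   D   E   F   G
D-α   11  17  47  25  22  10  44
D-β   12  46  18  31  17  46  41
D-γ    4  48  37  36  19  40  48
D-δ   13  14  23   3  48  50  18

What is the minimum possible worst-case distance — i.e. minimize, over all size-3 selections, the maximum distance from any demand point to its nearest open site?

Open {D-α, D-β, D-δ}.
  Farthest demand point is C at distance 18 (to D-β); all others are ≤ 18.
With {D-α, D-γ, D-δ} the worst case is 23.
With {D-β, D-γ, D-δ} the worst case is 40.
No size-3 selection achieves below 18.

18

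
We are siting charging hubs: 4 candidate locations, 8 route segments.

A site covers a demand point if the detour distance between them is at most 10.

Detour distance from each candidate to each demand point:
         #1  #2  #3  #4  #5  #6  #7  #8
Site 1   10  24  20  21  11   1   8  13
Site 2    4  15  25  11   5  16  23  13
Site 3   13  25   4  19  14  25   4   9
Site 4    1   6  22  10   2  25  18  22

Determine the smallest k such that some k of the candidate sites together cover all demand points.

Coverage sets (demand points within 10 of each site):
  Site 1: {#1, #6, #7}
  Site 2: {#1, #5}
  Site 3: {#3, #7, #8}
  Site 4: {#1, #2, #4, #5}
No 2 sites suffice: every size-2 union leaves at least one demand point uncovered.
But {Site 1, Site 3, Site 4} covers everything, so the minimum is 3.

3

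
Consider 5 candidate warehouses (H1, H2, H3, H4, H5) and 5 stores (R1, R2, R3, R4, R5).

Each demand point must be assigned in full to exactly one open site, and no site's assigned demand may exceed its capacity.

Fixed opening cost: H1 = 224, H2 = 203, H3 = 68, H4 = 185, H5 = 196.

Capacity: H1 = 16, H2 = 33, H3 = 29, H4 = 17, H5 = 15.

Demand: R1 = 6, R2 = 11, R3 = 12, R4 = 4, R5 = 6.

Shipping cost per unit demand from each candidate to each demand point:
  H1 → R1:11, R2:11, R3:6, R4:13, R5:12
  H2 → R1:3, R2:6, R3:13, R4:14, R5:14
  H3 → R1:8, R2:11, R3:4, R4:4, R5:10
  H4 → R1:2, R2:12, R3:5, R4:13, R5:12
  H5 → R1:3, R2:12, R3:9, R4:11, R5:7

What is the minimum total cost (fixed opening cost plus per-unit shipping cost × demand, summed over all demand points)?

Open {H2, H3}; cheapest assignment that respects the capacities:
  H2 (cap 33, load 17): R1, R2 — cost 6×3 + 11×6 = 84
  H3 (cap 29, load 22): R3, R4, R5 — cost 12×4 + 4×4 + 6×10 = 124
  Shipping 208, fixed 271 → total 479.
  Any other capacity-feasible assignment to {H2, H3} ships for at least 208.
Compare {H3, H5}: its best feasible assignment gives total 509.
Compare {H3, H4}: its best feasible assignment gives total 521.
Every other set of open sites that can feasibly serve all demand totals ≥ 509 even under its best assignment. Minimum: 479.

479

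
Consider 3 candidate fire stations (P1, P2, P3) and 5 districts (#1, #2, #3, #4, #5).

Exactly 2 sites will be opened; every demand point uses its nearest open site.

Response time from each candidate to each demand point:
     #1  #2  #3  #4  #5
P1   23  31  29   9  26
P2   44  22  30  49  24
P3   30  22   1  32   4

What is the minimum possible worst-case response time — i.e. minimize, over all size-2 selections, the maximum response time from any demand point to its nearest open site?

23

Open {P1, P3}.
  Farthest demand point is #1 at response time 23 (to P1); all others are ≤ 23.
With {P1, P2} the worst case is 29.
With {P2, P3} the worst case is 32.
No size-2 selection achieves below 23.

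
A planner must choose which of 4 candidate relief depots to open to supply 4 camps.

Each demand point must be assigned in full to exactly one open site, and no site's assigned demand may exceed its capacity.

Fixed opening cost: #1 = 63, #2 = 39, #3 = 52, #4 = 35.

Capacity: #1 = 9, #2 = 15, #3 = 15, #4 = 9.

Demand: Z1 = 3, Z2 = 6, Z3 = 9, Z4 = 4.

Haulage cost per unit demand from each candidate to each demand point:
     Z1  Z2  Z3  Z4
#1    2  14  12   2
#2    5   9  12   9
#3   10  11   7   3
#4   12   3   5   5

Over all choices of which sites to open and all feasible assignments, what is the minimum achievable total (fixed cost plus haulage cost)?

216

Open {#3, #4}; cheapest assignment that respects the capacities:
  #3 (cap 15, load 13): Z3, Z4 — cost 9×7 + 4×3 = 75
  #4 (cap 9, load 9): Z1, Z2 — cost 3×12 + 6×3 = 54
  Shipping 129, fixed 87 → total 216.
  Any other capacity-feasible assignment to {#3, #4} ships for at least 129.
Compare {#2, #4}: its best feasible assignment gives total 224.
Compare {#2, #3, #4}: its best feasible assignment gives total 234.
Every other set of open sites that can feasibly serve all demand totals ≥ 224 even under its best assignment. Minimum: 216.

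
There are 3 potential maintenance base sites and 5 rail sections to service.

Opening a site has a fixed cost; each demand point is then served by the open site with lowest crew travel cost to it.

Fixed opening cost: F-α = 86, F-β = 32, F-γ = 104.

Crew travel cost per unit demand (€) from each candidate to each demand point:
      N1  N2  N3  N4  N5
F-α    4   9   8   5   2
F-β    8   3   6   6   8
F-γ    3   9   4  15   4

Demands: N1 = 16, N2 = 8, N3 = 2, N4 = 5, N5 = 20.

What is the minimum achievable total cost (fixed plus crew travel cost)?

283

Open {F-α, F-β}: assign each demand point to its cheapest open site.
  N1→F-α 16×4=64, N2→F-β 8×3=24, N3→F-β 2×6=12, N4→F-α 5×5=25, N5→F-α 20×2=40
  crew travel cost 165, fixed 118 → total 283.
Compare {F-α}: crew travel cost 217 + fixed 86 = 303.
Compare {F-β, F-γ}: crew travel cost 190 + fixed 136 = 326.
Compare {F-α, F-β, F-γ}: crew travel cost 145 + fixed 222 = 367.
All other subsets cost ≥ 303. Minimum total cost: 283.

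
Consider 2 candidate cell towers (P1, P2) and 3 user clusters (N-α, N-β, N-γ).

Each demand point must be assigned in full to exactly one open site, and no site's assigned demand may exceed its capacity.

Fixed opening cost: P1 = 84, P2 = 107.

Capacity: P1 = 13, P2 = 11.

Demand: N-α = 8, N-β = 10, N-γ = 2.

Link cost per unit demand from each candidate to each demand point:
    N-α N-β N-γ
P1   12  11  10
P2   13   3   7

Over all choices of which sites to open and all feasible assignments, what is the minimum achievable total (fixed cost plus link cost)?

337

Open {P1, P2}; cheapest assignment that respects the capacities:
  P1 (cap 13, load 10): N-α, N-γ — cost 8×12 + 2×10 = 116
  P2 (cap 11, load 10): N-β — cost 10×3 = 30
  Shipping 146, fixed 191 → total 337.
  Any other capacity-feasible assignment to {P1, P2} ships for at least 146.
Total demand is 20 and no other set of sites has combined capacity ≥ 20, so {P1, P2} is the only feasible choice of open sites. Minimum: 337.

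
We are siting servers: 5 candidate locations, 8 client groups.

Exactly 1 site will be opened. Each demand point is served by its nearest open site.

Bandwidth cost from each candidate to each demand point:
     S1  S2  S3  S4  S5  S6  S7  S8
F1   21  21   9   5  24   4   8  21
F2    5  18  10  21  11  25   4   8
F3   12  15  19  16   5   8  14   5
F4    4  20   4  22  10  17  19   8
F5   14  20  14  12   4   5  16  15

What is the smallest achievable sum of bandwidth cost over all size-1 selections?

Open {F3}.
  S1→F3 12, S2→F3 15, S3→F3 19, S4→F3 16, S5→F3 5, S6→F3 8, S7→F3 14, S8→F3 5  ⇒ total 94.
Compare {F5}: total 100.
Compare {F2}: total 102.
No size-1 selection does better; minimum is 94.

94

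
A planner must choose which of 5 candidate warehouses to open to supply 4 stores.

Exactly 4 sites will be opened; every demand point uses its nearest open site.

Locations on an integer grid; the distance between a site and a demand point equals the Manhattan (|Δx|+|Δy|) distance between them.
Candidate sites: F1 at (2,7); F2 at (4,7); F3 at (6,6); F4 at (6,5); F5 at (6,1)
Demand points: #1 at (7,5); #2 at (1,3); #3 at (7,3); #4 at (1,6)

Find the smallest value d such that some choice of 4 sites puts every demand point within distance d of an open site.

Open {F1, F2, F3, F4}.
  Farthest demand point is #2 at distance 5 (to F1); all others are ≤ 5.
With {F1, F2, F3, F5} the worst case is 5.
With {F1, F2, F4, F5} the worst case is 5.
No size-4 selection achieves below 5.

5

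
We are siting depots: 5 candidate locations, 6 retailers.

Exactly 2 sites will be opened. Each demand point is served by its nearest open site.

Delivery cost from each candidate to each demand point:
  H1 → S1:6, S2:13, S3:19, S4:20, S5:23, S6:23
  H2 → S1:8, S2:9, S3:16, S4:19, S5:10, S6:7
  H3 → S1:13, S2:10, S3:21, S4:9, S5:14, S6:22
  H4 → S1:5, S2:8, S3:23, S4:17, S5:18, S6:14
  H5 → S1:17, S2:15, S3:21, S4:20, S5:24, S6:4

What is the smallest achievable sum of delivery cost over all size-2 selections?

Open {H2, H3}.
  S1→H2 8, S2→H2 9, S3→H2 16, S4→H3 9, S5→H2 10, S6→H2 7  ⇒ total 59.
Compare {H2, H4}: total 63.
Compare {H2, H5}: total 66.
No size-2 selection does better; minimum is 59.

59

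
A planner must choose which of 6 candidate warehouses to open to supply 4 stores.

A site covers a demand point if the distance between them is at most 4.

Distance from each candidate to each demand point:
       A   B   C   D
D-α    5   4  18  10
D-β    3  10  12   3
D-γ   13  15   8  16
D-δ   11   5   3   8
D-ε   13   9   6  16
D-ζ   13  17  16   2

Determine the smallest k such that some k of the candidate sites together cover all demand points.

Coverage sets (demand points within 4 of each site):
  D-α: {B}
  D-β: {A, D}
  D-γ: {}
  D-δ: {C}
  D-ε: {}
  D-ζ: {D}
No 2 sites suffice: every size-2 union leaves at least one demand point uncovered.
But {D-α, D-β, D-δ} covers everything, so the minimum is 3.

3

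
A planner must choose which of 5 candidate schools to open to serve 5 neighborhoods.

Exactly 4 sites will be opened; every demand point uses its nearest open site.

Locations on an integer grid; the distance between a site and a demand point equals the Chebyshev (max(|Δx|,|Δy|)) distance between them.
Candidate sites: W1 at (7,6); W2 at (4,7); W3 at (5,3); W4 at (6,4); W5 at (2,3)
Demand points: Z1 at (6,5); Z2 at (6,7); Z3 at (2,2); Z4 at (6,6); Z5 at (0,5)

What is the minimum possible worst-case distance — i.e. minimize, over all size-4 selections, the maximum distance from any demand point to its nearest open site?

2

Open {W1, W2, W3, W5}.
  Farthest demand point is Z5 at distance 2 (to W5); all others are ≤ 2.
With {W1, W2, W4, W5} the worst case is 2.
With {W1, W3, W4, W5} the worst case is 2.
No size-4 selection achieves below 2.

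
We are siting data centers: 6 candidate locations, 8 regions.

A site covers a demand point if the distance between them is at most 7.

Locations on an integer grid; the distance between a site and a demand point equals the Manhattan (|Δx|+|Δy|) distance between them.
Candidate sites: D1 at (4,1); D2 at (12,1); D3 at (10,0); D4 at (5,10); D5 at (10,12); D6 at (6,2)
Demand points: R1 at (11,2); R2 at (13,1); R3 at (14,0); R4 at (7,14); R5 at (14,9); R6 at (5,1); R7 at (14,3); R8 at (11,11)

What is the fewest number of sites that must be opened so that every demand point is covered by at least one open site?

2

Coverage sets (demand points within 7 of each site):
  D1: {R6}
  D2: {R1, R2, R3, R6, R7}
  D3: {R1, R2, R3, R6, R7}
  D4: {R4, R8}
  D5: {R4, R5, R8}
  D6: {R1, R6}
No single site covers all 8 demand points.
But {D2, D5} covers everything, so the minimum is 2.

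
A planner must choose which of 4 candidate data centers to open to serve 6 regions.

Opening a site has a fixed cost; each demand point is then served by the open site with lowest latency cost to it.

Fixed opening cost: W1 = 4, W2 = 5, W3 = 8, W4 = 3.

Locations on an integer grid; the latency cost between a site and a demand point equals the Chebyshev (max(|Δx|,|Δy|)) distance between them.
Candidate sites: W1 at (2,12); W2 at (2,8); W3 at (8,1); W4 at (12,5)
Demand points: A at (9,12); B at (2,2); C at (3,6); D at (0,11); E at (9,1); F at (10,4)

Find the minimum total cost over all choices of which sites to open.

Open {W2, W4}: assign each demand point to its cheapest open site.
  A→W2 7, B→W2 6, C→W2 2, D→W2 3, E→W4 4, F→W4 2
  latency cost 24, fixed 8 → total 32.
Compare {W2, W3}: latency cost 22 + fixed 13 = 35.
Compare {W1, W2, W4}: latency cost 23 + fixed 12 = 35.
Compare {W1, W3}: latency cost 24 + fixed 12 = 36.
All other subsets cost ≥ 35. Minimum total cost: 32.

32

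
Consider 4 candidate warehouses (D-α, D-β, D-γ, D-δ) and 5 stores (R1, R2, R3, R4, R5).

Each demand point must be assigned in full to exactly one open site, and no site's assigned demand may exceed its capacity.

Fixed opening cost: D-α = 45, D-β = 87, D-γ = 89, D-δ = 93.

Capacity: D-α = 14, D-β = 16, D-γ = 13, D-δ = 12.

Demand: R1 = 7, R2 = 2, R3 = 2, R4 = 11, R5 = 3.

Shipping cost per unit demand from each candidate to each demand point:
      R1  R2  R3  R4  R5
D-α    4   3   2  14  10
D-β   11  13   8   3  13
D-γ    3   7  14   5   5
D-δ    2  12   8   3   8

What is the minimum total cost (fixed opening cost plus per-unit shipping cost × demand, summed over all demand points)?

233

Open {D-α, D-β}; cheapest assignment that respects the capacities:
  D-α (cap 14, load 14): R1, R2, R3, R5 — cost 7×4 + 2×3 + 2×2 + 3×10 = 68
  D-β (cap 16, load 11): R4 — cost 11×3 = 33
  Shipping 101, fixed 132 → total 233.
  Any other capacity-feasible assignment to {D-α, D-β} ships for at least 101.
Compare {D-α, D-δ}: its best feasible assignment gives total 239.
Compare {D-α, D-γ}: its best feasible assignment gives total 257.
Every other set of open sites that can feasibly serve all demand totals ≥ 239 even under its best assignment. Minimum: 233.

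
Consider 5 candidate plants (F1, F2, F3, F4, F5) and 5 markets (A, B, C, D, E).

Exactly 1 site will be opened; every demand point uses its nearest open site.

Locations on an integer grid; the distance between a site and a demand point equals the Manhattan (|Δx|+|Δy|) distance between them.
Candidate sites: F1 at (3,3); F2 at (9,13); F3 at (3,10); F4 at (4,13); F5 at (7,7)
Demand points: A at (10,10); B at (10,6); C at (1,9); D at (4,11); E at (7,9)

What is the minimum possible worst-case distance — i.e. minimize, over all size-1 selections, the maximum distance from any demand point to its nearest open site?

Open {F5}.
  Farthest demand point is C at distance 8 (to F5); all others are ≤ 8.
With {F3} the worst case is 11.
With {F2} the worst case is 12.
No size-1 selection achieves below 8.

8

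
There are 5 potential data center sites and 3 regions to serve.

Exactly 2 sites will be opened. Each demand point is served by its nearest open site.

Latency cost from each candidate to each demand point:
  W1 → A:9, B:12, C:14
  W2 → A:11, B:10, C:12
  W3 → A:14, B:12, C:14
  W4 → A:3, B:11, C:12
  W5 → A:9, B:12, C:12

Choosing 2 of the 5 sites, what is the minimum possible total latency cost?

Open {W2, W4}.
  A→W4 3, B→W2 10, C→W2 12  ⇒ total 25.
Compare {W1, W4}: total 26.
Compare {W3, W4}: total 26.
No size-2 selection does better; minimum is 25.

25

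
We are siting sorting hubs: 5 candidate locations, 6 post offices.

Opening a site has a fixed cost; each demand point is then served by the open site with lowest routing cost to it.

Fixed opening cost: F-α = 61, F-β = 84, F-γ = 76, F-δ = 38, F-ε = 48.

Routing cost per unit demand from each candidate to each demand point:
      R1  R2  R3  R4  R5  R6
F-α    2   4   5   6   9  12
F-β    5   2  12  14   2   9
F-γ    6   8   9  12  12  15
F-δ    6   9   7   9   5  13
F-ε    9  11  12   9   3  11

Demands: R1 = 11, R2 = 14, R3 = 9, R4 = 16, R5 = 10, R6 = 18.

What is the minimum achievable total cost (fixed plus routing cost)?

518

Open {F-α, F-β}: assign each demand point to its cheapest open site.
  R1→F-α 11×2=22, R2→F-β 14×2=28, R3→F-α 9×5=45, R4→F-α 16×6=96, R5→F-β 10×2=20, R6→F-β 18×9=162
  routing cost 373, fixed 145 → total 518.
Compare {F-α, F-ε}: routing cost 447 + fixed 109 = 556.
Compare {F-α, F-β, F-δ}: routing cost 373 + fixed 183 = 556.
Compare {F-α, F-β, F-ε}: routing cost 373 + fixed 193 = 566.
All other subsets cost ≥ 556. Minimum total cost: 518.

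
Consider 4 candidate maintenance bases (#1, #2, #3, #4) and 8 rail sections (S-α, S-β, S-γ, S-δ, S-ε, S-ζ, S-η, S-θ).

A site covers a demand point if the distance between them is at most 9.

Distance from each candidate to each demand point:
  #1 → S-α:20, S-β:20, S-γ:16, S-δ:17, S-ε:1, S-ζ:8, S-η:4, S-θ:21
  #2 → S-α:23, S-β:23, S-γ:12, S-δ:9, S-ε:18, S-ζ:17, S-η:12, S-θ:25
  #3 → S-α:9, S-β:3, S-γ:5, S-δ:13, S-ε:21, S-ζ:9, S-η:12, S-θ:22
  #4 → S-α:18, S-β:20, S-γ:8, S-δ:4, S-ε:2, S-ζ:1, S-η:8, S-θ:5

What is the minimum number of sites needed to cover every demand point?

2

Coverage sets (demand points within 9 of each site):
  #1: {S-ε, S-ζ, S-η}
  #2: {S-δ}
  #3: {S-α, S-β, S-γ, S-ζ}
  #4: {S-γ, S-δ, S-ε, S-ζ, S-η, S-θ}
No single site covers all 8 demand points.
But {#3, #4} covers everything, so the minimum is 2.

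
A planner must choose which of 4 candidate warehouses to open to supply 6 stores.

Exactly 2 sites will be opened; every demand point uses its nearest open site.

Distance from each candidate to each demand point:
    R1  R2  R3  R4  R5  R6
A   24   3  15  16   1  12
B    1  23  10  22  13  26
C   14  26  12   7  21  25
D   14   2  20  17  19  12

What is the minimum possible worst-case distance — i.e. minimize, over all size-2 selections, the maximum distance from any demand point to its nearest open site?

14

Open {A, C}.
  Farthest demand point is R1 at distance 14 (to C); all others are ≤ 14.
With {A, B} the worst case is 16.
With {A, D} the worst case is 16.
No size-2 selection achieves below 14.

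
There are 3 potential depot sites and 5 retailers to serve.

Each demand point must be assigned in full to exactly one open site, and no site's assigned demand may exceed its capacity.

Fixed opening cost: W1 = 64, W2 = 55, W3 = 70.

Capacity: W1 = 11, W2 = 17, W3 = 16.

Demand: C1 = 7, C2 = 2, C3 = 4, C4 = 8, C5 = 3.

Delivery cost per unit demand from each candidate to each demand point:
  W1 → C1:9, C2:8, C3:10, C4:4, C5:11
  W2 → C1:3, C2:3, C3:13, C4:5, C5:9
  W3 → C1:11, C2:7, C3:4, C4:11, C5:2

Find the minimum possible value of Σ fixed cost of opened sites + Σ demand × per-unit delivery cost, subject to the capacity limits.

214

Open {W2, W3}; cheapest assignment that respects the capacities:
  W2 (cap 17, load 17): C1, C2, C4 — cost 7×3 + 2×3 + 8×5 = 67
  W3 (cap 16, load 7): C3, C5 — cost 4×4 + 3×2 = 22
  Shipping 89, fixed 125 → total 214.
  Any other capacity-feasible assignment to {W2, W3} ships for at least 89.
Compare {W1, W2}: its best feasible assignment gives total 257.
Compare {W1, W2, W3}: its best feasible assignment gives total 270.
Every other set of open sites that can feasibly serve all demand totals ≥ 257 even under its best assignment. Minimum: 214.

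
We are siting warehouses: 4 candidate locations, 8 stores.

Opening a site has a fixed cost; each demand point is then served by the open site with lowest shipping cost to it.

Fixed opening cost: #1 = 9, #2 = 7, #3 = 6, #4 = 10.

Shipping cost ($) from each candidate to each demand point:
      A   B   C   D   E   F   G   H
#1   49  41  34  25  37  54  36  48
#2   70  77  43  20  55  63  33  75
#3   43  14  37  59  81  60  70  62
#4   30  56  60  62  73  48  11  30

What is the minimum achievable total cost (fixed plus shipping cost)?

254

Open {#1, #3, #4}: assign each demand point to its cheapest open site.
  A→#4 30, B→#3 14, C→#1 34, D→#1 25, E→#1 37, F→#4 48, G→#4 11, H→#4 30
  shipping cost 229, fixed 25 → total 254.
Compare {#1, #2, #3, #4}: shipping cost 224 + fixed 32 = 256.
Compare {#2, #3, #4}: shipping cost 245 + fixed 23 = 268.
Compare {#1, #4}: shipping cost 256 + fixed 19 = 275.
All other subsets cost ≥ 256. Minimum total cost: 254.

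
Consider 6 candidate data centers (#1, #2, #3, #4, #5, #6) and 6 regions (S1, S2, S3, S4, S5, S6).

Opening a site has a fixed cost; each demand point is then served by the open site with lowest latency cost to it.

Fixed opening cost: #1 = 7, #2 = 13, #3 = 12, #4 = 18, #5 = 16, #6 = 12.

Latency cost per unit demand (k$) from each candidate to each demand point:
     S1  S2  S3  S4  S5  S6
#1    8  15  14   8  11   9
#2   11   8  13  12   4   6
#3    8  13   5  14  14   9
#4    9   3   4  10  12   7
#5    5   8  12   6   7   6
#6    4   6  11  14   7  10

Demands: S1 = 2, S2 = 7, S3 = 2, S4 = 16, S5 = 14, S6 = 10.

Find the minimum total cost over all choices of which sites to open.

Open {#2, #4, #5}: assign each demand point to its cheapest open site.
  S1→#5 2×5=10, S2→#4 7×3=21, S3→#4 2×4=8, S4→#5 16×6=96, S5→#2 14×4=56, S6→#2 10×6=60
  latency cost 251, fixed 47 → total 298.
Compare {#1, #2, #4, #5}: latency cost 251 + fixed 54 = 305.
Compare {#2, #4, #5, #6}: latency cost 249 + fixed 59 = 308.
Compare {#2, #3, #4, #5}: latency cost 251 + fixed 59 = 310.
All other subsets cost ≥ 305. Minimum total cost: 298.

298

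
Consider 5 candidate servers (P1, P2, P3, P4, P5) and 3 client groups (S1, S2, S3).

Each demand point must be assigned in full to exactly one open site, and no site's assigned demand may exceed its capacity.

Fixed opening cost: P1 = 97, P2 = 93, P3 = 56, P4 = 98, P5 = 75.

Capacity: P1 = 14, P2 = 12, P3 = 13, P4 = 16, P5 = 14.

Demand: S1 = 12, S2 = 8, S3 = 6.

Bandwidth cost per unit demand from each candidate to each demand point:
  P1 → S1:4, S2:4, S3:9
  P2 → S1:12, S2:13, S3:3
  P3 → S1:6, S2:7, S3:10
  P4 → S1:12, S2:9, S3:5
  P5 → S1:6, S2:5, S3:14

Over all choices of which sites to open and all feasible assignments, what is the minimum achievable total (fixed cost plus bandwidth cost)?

Open {P1, P3}; cheapest assignment that respects the capacities:
  P1 (cap 14, load 14): S2, S3 — cost 8×4 + 6×9 = 86
  P3 (cap 13, load 12): S1 — cost 12×6 = 72
  Shipping 158, fixed 153 → total 311.
  Any other capacity-feasible assignment to {P1, P3} ships for at least 158.
Compare {P3, P5}: its best feasible assignment gives total 327.
Compare {P3, P4}: its best feasible assignment gives total 328.
Every other set of open sites that can feasibly serve all demand totals ≥ 327 even under its best assignment. Minimum: 311.

311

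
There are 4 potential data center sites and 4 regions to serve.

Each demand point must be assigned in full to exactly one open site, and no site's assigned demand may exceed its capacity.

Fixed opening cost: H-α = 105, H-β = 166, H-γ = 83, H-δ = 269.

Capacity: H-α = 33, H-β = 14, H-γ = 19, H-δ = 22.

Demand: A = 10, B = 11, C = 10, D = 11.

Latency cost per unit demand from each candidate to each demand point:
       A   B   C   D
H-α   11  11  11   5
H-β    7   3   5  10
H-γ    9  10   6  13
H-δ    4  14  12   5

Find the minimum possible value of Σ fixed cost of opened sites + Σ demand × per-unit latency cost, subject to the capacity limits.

534

Open {H-α, H-γ}; cheapest assignment that respects the capacities:
  H-α (cap 33, load 32): A, B, D — cost 10×11 + 11×11 + 11×5 = 286
  H-γ (cap 19, load 10): C — cost 10×6 = 60
  Shipping 346, fixed 188 → total 534.
  Any other capacity-feasible assignment to {H-α, H-γ} ships for at least 346.
Compare {H-α, H-β}: its best feasible assignment gives total 579.
Compare {H-α, H-β, H-γ}: its best feasible assignment gives total 612.
Every other set of open sites that can feasibly serve all demand totals ≥ 579 even under its best assignment. Minimum: 534.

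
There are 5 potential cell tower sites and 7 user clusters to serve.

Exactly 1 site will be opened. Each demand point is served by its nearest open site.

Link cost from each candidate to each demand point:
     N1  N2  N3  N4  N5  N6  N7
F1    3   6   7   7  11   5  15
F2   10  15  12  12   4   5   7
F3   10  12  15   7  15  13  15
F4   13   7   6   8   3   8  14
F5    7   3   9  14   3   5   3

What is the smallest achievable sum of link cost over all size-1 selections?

Open {F5}.
  N1→F5 7, N2→F5 3, N3→F5 9, N4→F5 14, N5→F5 3, N6→F5 5, N7→F5 3  ⇒ total 44.
Compare {F1}: total 54.
Compare {F4}: total 59.
No size-1 selection does better; minimum is 44.

44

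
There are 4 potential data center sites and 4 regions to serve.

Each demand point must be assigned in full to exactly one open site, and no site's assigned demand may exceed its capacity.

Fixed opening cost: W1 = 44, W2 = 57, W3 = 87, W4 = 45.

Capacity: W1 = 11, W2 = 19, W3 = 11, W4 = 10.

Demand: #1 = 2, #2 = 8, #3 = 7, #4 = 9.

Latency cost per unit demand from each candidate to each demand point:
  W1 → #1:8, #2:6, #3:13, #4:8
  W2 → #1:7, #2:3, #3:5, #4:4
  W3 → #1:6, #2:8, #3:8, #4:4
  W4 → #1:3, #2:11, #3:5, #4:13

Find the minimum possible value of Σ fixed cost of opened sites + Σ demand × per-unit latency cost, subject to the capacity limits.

203

Open {W2, W4}; cheapest assignment that respects the capacities:
  W2 (cap 19, load 17): #2, #4 — cost 8×3 + 9×4 = 60
  W4 (cap 10, load 9): #1, #3 — cost 2×3 + 7×5 = 41
  Shipping 101, fixed 102 → total 203.
  Any other capacity-feasible assignment to {W2, W4} ships for at least 101.
Compare {W1, W2}: its best feasible assignment gives total 234.
Compare {W1, W2, W4}: its best feasible assignment gives total 247.
Every other set of open sites that can feasibly serve all demand totals ≥ 234 even under its best assignment. Minimum: 203.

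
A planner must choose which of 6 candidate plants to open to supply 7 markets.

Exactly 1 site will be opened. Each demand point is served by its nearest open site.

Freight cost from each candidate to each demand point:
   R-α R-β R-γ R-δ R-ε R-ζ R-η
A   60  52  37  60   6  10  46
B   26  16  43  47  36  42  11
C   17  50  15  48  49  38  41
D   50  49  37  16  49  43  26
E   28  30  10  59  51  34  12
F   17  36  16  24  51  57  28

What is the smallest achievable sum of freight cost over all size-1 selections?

Open {B}.
  R-α→B 26, R-β→B 16, R-γ→B 43, R-δ→B 47, R-ε→B 36, R-ζ→B 42, R-η→B 11  ⇒ total 221.
Compare {E}: total 224.
Compare {F}: total 229.
No size-1 selection does better; minimum is 221.

221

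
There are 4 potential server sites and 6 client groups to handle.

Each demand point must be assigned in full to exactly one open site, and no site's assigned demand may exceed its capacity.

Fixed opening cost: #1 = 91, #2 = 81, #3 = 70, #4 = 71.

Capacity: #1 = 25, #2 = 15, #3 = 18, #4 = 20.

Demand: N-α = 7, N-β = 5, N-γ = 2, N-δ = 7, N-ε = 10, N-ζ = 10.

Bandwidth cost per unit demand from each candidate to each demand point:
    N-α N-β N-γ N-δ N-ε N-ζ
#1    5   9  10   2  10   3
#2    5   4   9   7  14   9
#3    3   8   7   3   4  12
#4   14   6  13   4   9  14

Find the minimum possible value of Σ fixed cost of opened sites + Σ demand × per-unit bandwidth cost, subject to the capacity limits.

331

Open {#1, #3}; cheapest assignment that respects the capacities:
  #1 (cap 25, load 24): N-β, N-γ, N-δ, N-ζ — cost 5×9 + 2×10 + 7×2 + 10×3 = 109
  #3 (cap 18, load 17): N-α, N-ε — cost 7×3 + 10×4 = 61
  Shipping 170, fixed 161 → total 331.
  Any other capacity-feasible assignment to {#1, #3} ships for at least 170.
Compare {#1, #2, #3}: its best feasible assignment gives total 385.
Compare {#1, #4}: its best feasible assignment gives total 387.
Every other set of open sites that can feasibly serve all demand totals ≥ 385 even under its best assignment. Minimum: 331.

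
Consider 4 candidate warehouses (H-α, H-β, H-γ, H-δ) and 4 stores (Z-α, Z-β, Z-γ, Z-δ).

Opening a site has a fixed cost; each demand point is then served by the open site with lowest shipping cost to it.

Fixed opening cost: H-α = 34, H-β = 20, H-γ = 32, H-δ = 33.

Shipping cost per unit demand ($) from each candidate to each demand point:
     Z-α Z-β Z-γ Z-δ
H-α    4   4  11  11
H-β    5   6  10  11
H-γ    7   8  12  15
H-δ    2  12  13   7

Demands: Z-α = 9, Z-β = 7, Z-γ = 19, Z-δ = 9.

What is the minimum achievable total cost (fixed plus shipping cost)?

366

Open {H-β, H-δ}: assign each demand point to its cheapest open site.
  Z-α→H-δ 9×2=18, Z-β→H-β 7×6=42, Z-γ→H-β 19×10=190, Z-δ→H-δ 9×7=63
  shipping cost 313, fixed 53 → total 366.
Compare {H-α, H-δ}: shipping cost 318 + fixed 67 = 385.
Compare {H-α, H-β, H-δ}: shipping cost 299 + fixed 87 = 386.
Compare {H-β}: shipping cost 376 + fixed 20 = 396.
All other subsets cost ≥ 385. Minimum total cost: 366.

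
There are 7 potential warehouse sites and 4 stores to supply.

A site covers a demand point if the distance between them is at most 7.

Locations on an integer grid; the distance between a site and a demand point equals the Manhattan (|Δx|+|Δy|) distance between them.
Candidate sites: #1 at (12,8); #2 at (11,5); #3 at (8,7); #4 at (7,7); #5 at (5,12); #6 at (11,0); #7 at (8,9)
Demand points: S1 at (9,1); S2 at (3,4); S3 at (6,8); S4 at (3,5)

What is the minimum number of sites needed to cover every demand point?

2

Coverage sets (demand points within 7 of each site):
  #1: {S3}
  #2: {S1}
  #3: {S1, S3, S4}
  #4: {S2, S3, S4}
  #5: {S3}
  #6: {S1}
  #7: {S3}
No single site covers all 4 demand points.
But {#2, #4} covers everything, so the minimum is 2.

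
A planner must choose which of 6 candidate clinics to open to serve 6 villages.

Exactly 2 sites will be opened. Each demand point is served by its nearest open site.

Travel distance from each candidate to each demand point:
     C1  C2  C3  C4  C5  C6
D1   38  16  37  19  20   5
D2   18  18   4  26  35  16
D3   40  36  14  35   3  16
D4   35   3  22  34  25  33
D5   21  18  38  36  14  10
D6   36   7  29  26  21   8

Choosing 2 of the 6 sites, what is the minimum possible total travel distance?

82

Open {D1, D2}.
  C1→D2 18, C2→D1 16, C3→D2 4, C4→D1 19, C5→D1 20, C6→D1 5  ⇒ total 82.
Compare {D2, D6}: total 84.
Compare {D2, D3}: total 85.
No size-2 selection does better; minimum is 82.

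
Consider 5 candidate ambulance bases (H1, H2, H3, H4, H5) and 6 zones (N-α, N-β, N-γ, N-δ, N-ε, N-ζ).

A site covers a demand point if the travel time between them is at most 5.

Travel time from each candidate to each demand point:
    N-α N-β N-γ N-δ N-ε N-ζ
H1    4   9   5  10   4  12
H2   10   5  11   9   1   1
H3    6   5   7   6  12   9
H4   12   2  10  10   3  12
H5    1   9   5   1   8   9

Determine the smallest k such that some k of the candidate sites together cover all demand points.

Coverage sets (demand points within 5 of each site):
  H1: {N-α, N-γ, N-ε}
  H2: {N-β, N-ε, N-ζ}
  H3: {N-β}
  H4: {N-β, N-ε}
  H5: {N-α, N-γ, N-δ}
No single site covers all 6 demand points.
But {H2, H5} covers everything, so the minimum is 2.

2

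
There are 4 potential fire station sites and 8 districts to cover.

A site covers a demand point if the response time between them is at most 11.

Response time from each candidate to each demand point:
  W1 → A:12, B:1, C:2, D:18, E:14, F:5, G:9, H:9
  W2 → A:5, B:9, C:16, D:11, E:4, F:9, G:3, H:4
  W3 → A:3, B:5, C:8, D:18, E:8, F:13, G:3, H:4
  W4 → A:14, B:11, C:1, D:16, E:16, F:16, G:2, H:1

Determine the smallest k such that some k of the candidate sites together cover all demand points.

2

Coverage sets (demand points within 11 of each site):
  W1: {B, C, F, G, H}
  W2: {A, B, D, E, F, G, H}
  W3: {A, B, C, E, G, H}
  W4: {B, C, G, H}
No single site covers all 8 demand points.
But {W1, W2} covers everything, so the minimum is 2.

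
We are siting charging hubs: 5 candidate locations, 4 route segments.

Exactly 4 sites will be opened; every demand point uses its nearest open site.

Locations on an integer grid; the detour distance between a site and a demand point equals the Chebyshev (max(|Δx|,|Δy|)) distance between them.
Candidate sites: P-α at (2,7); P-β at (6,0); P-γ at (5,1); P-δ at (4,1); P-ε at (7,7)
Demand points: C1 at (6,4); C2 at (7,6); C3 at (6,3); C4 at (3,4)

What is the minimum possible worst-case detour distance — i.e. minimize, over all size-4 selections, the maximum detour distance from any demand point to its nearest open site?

Open {P-α, P-β, P-γ, P-ε}.
  Farthest demand point is C1 at detour distance 3 (to P-γ); all others are ≤ 3.
With {P-α, P-β, P-δ, P-ε} the worst case is 3.
With {P-α, P-γ, P-δ, P-ε} the worst case is 3.
No size-4 selection achieves below 3.

3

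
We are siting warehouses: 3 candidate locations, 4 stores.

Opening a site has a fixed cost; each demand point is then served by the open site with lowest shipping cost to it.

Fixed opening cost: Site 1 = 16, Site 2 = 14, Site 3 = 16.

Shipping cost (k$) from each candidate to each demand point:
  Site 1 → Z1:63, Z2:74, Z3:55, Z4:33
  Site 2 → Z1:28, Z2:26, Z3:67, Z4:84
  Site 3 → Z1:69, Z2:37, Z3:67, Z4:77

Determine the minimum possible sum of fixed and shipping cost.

172

Open {Site 1, Site 2}: assign each demand point to its cheapest open site.
  Z1→Site 2 28, Z2→Site 2 26, Z3→Site 1 55, Z4→Site 1 33
  shipping cost 142, fixed 30 → total 172.
Compare {Site 1, Site 2, Site 3}: shipping cost 142 + fixed 46 = 188.
Compare {Site 2}: shipping cost 205 + fixed 14 = 219.
Compare {Site 1, Site 3}: shipping cost 188 + fixed 32 = 220.
All other subsets cost ≥ 188. Minimum total cost: 172.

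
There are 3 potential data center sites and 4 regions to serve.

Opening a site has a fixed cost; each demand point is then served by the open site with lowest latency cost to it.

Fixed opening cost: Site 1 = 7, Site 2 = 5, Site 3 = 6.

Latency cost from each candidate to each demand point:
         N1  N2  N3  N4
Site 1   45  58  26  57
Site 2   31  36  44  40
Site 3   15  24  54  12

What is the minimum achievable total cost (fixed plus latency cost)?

Open {Site 1, Site 3}: assign each demand point to its cheapest open site.
  N1→Site 3 15, N2→Site 3 24, N3→Site 1 26, N4→Site 3 12
  latency cost 77, fixed 13 → total 90.
Compare {Site 1, Site 2, Site 3}: latency cost 77 + fixed 18 = 95.
Compare {Site 2, Site 3}: latency cost 95 + fixed 11 = 106.
Compare {Site 3}: latency cost 105 + fixed 6 = 111.
All other subsets cost ≥ 95. Minimum total cost: 90.

90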